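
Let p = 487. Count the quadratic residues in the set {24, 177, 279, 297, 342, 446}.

4

(24/487) = -1 → non-residue.
(177/487) = +1 → QR.
(279/487) = +1 → QR.
(297/487) = +1 → QR.
(342/487) = +1 → QR.
(446/487) = -1 → non-residue.
Total quadratic residues among the 6: 4.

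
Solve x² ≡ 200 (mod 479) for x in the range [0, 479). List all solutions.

46, 433

Since 479 ≡ 3 (mod 4), a square root of 200 is 200^((479+1)/4) = 200^120 mod 479.
Repeated squaring: 200^2≡243, 200^4≡132, 200^8≡180, 200^16≡307, 200^32≡365, 200^64≡63 (mod 479).
200^120 = 200^(64+32+16+8) ≡ 46 (mod 479).
Check: 46² = 2116 ≡ 200 (mod 479). The two roots are 46 and 433.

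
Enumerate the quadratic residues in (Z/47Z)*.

1, 2, 3, 4, 6, 7, 8, 9, 12, 14, 16, 17, 18, 21, 24, 25, 27, 28, 32, 34, 36, 37, 42

Square k = 1,…,23 (k and 47−k give the same square):
1²=1, 2²=4, 3²=9, 4²=16, 5²=25, 6²=36, 7²≡2, 8²≡17, 9²≡34, 10²≡6, 11²≡27, 12²≡3, 13²≡28, 14²≡8, 15²≡37, 16²≡21, 17²≡7, 18²≡42, 19²≡32, 20²≡24, 21²≡18, 22²≡14, 23²≡12 (mod 47).
So the quadratic residues mod 47 are {1, 2, 3, 4, 6, 7, 8, 9, 12, 14, 16, 17, 18, 21, 24, 25, 27, 28, 32, 34, 36, 37, 42}.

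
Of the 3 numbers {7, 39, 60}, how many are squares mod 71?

1

(7/71) = -1 → non-residue.
(39/71) = -1 → non-residue.
(60/71) = +1 → QR.
Total quadratic residues among the 3: 1.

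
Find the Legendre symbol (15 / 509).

-1

Reciprocity: 15 ≡ 3 and 509 ≡ 1 (mod 4), so (15/509) = +(509/15).
Reduce top mod 15: now compute (14/15).
Pull out 2: since 15 ≡ 7 (mod 8), (2/15) = +1.
Reciprocity: 7 ≡ 3 and 15 ≡ 3 (mod 4), so (7/15) = −(15/7).
Reduce top mod 7: now compute (1/7).
Reached (1/7) = 1. Collecting the sign flips along the way, the symbol is -1.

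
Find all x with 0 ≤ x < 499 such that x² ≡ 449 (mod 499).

Since 499 ≡ 3 (mod 4), a square root of 449 is 449^((499+1)/4) = 449^125 mod 499.
Repeated squaring: 449^2≡5, 449^4≡25, 449^8≡126, 449^16≡407, 449^32≡480, 449^64≡361 (mod 499).
449^125 = 449^(64+32+16+8+4+1) ≡ 335 (mod 499).
Check: 335² = 112225 ≡ 449 (mod 499). The two roots are 164 and 335.

164, 335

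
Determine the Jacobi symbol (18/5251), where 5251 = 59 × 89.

Pull out 2: since 5251 ≡ 3 (mod 8), (2/5251) = -1.
Reciprocity: 9 ≡ 1 and 5251 ≡ 3 (mod 4), so (9/5251) = +(5251/9).
Reduce top mod 9: now compute (4/9).
Pull out 2^2: since 9 ≡ 1 (mod 8), (2/9) = +1, so (2/9)^2 = +1.
Reached (1/9) = 1. Collecting the sign flips along the way, the symbol is -1.

-1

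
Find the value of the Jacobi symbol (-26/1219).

First reduce: -26 ≡ 1193 (mod 1219).
Reciprocity: 1193 ≡ 1 and 1219 ≡ 3 (mod 4), so (1193/1219) = +(1219/1193).
Reduce top mod 1193: now compute (26/1193).
Pull out 2: since 1193 ≡ 1 (mod 8), (2/1193) = +1.
Reciprocity: 13 ≡ 1 and 1193 ≡ 1 (mod 4), so (13/1193) = +(1193/13).
Reduce top mod 13: now compute (10/13).
Pull out 2: since 13 ≡ 5 (mod 8), (2/13) = -1.
Reciprocity: 5 ≡ 1 and 13 ≡ 1 (mod 4), so (5/13) = +(13/5).
Reduce top mod 5: now compute (3/5).
Reciprocity: 3 ≡ 3 and 5 ≡ 1 (mod 4), so (3/5) = +(5/3).
Reduce top mod 3: now compute (2/3).
Pull out 2: since 3 ≡ 3 (mod 8), (2/3) = -1.
Reached (1/3) = 1. Collecting the sign flips along the way, the symbol is +1.

1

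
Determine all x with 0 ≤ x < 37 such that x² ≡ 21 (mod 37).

37 ≡ 1 (mod 4), so we find a root by search.
Trying successive values, 13² = 169 ≡ 21 (mod 37). The other root is 37 − 13 = 24.

13, 24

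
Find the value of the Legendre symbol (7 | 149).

Euler's criterion: (7/149) ≡ 7^74 (mod 149).
7^2 ≡ 49 (mod 149)
7^4 ≡ 17 (mod 149)
7^8 ≡ 140 (mod 149)
7^16 ≡ 81 (mod 149)
7^32 ≡ 5 (mod 149)
7^64 ≡ 25 (mod 149)
7^74 = 7^(64+8+2) ≡ 1 (mod 149).
Result is 1, so (7/149) = 1.

1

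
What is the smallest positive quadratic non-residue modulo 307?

2

(2/307) = −1, so 2 is the smallest positive non-residue mod 307.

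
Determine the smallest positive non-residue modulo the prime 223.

3

(2/223) = +1, so 2 is a residue.
(3/223) = −1, so 3 is the smallest positive non-residue mod 223.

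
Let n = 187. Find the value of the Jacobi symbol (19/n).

-1

Reciprocity: 19 ≡ 3 and 187 ≡ 3 (mod 4), so (19/187) = −(187/19).
Reduce top mod 19: now compute (16/19).
Pull out 2^4: since 19 ≡ 3 (mod 8), (2/19) = -1, so (2/19)^4 = +1.
Reached (1/19) = 1. Collecting the sign flips along the way, the symbol is -1.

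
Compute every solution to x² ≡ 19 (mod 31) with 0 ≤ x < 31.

Since 31 ≡ 3 (mod 4), a square root of 19 is 19^((31+1)/4) = 19^8 mod 31.
Repeated squaring: 19^2≡20, 19^4≡28, 19^8≡9 (mod 31).
19^8 = 19^(8) ≡ 9 (mod 31).
Check: 9² = 81 ≡ 19 (mod 31). The two roots are 9 and 22.

9, 22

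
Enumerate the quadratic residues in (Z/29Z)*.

1,4,5,6,7,9,13,16,20,22,23,24,25,28

Square k = 1,…,14 (k and 29−k give the same square):
1²=1, 2²=4, 3²=9, 4²=16, 5²=25, 6²≡7, 7²≡20, 8²≡6, 9²≡23, 10²≡13, 11²≡5, 12²≡28, 13²≡24, 14²≡22 (mod 29).
So the quadratic residues mod 29 are {1, 4, 5, 6, 7, 9, 13, 16, 20, 22, 23, 24, 25, 28}.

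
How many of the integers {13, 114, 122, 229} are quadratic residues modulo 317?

0

(13/317) = -1 → non-residue.
(114/317) = -1 → non-residue.
(122/317) = -1 → non-residue.
(229/317) = -1 → non-residue.
Total quadratic residues among the 4: 0.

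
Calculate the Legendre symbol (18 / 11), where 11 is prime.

-1

Euler's criterion: (18/11) ≡ 7^5 (mod 11).
7^2 ≡ 5 (mod 11)
7^4 ≡ 3 (mod 11)
7^5 = 7^(4+1) ≡ 10 (mod 11).
Result is 10 ≡ −1, so (18/11) = −1.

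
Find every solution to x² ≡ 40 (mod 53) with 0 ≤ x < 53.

26, 27

53 ≡ 1 (mod 4), so we find a root by search.
Trying successive values, 26² = 676 ≡ 40 (mod 53). The other root is 53 − 26 = 27.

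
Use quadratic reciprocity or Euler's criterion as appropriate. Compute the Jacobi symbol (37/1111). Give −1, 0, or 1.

Reciprocity: 37 ≡ 1 and 1111 ≡ 3 (mod 4), so (37/1111) = +(1111/37).
Reduce top mod 37: now compute (1/37).
Reached (1/37) = 1. Collecting the sign flips along the way, the symbol is +1.

1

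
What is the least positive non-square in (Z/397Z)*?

2

(2/397) = −1, so 2 is the smallest positive non-residue mod 397.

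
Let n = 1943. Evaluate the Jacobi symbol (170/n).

1

Pull out 2: since 1943 ≡ 7 (mod 8), (2/1943) = +1.
Reciprocity: 85 ≡ 1 and 1943 ≡ 3 (mod 4), so (85/1943) = +(1943/85).
Reduce top mod 85: now compute (73/85).
Reciprocity: 73 ≡ 1 and 85 ≡ 1 (mod 4), so (73/85) = +(85/73).
Reduce top mod 73: now compute (12/73).
Pull out 2^2: since 73 ≡ 1 (mod 8), (2/73) = +1, so (2/73)^2 = +1.
Reciprocity: 3 ≡ 3 and 73 ≡ 1 (mod 4), so (3/73) = +(73/3).
Reduce top mod 3: now compute (1/3).
Reached (1/3) = 1. Collecting the sign flips along the way, the symbol is +1.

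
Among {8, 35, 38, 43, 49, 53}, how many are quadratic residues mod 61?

1

(8/61) = -1 → non-residue.
(35/61) = -1 → non-residue.
(38/61) = -1 → non-residue.
(43/61) = -1 → non-residue.
(49/61) = +1 → QR.
(53/61) = -1 → non-residue.
Total quadratic residues among the 6: 1.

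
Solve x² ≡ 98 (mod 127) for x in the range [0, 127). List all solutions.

Since 127 ≡ 3 (mod 4), a square root of 98 is 98^((127+1)/4) = 98^32 mod 127.
Repeated squaring: 98^2≡79, 98^4≡18, 98^8≡70, 98^16≡74, 98^32≡15 (mod 127).
98^32 = 98^(32) ≡ 15 (mod 127).
Check: 15² = 225 ≡ 98 (mod 127). The two roots are 15 and 112.

15, 112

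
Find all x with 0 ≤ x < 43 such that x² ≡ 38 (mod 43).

9, 34

Since 43 ≡ 3 (mod 4), a square root of 38 is 38^((43+1)/4) = 38^11 mod 43.
Repeated squaring: 38^2≡25, 38^4≡23, 38^8≡13 (mod 43).
38^11 = 38^(8+2+1) ≡ 9 (mod 43).
Check: 9² = 81 ≡ 38 (mod 43). The two roots are 9 and 34.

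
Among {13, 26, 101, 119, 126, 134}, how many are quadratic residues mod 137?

3

(13/137) = -1 → non-residue.
(26/137) = -1 → non-residue.
(101/137) = +1 → QR.
(119/137) = +1 → QR.
(126/137) = +1 → QR.
(134/137) = -1 → non-residue.
Total quadratic residues among the 6: 3.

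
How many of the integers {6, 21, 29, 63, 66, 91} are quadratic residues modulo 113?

2

(6/113) = -1 → non-residue.
(21/113) = -1 → non-residue.
(29/113) = -1 → non-residue.
(63/113) = +1 → QR.
(66/113) = -1 → non-residue.
(91/113) = +1 → QR.
Total quadratic residues among the 6: 2.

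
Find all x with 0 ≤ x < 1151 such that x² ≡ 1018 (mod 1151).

Since 1151 ≡ 3 (mod 4), a square root of 1018 is 1018^((1151+1)/4) = 1018^288 mod 1151.
Repeated squaring: 1018^2≡424, 1018^4≡220, 1018^8≡58, 1018^16≡1062, 1018^32≡1015, 1018^64≡80, 1018^128≡645, 1018^256≡514 (mod 1151).
1018^288 = 1018^(256+32) ≡ 307 (mod 1151).
Check: 307² = 94249 ≡ 1018 (mod 1151). The two roots are 307 and 844.

307, 844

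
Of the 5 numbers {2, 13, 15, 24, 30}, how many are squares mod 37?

1

(2/37) = -1 → non-residue.
(13/37) = -1 → non-residue.
(15/37) = -1 → non-residue.
(24/37) = -1 → non-residue.
(30/37) = +1 → QR.
Total quadratic residues among the 5: 1.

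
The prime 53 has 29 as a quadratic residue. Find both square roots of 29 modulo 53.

53 ≡ 1 (mod 4), so we find a root by search.
Trying successive values, 20² = 400 ≡ 29 (mod 53). The other root is 53 − 20 = 33.

20, 33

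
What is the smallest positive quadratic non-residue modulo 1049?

3

(2/1049) = +1, so 2 is a residue.
(3/1049) = −1, so 3 is the smallest positive non-residue mod 1049.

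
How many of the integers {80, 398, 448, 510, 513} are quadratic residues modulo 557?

2

(80/557) = -1 → non-residue.
(398/557) = +1 → QR.
(448/557) = +1 → QR.
(510/557) = -1 → non-residue.
(513/557) = -1 → non-residue.
Total quadratic residues among the 5: 2.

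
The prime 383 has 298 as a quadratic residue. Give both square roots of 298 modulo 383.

128, 255

Since 383 ≡ 3 (mod 4), a square root of 298 is 298^((383+1)/4) = 298^96 mod 383.
Repeated squaring: 298^2≡331, 298^4≡23, 298^8≡146, 298^16≡251, 298^32≡189, 298^64≡102 (mod 383).
298^96 = 298^(64+32) ≡ 128 (mod 383).
Check: 128² = 16384 ≡ 298 (mod 383). The two roots are 128 and 255.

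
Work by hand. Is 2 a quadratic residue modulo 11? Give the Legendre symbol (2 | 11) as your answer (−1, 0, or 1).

Pull out 2: since 11 ≡ 3 (mod 8), (2/11) = -1.
Reached (1/11) = 1. Collecting the sign flips along the way, the symbol is -1.

-1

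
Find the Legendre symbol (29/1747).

Reciprocity: 29 ≡ 1 and 1747 ≡ 3 (mod 4), so (29/1747) = +(1747/29).
Reduce top mod 29: now compute (7/29).
Reciprocity: 7 ≡ 3 and 29 ≡ 1 (mod 4), so (7/29) = +(29/7).
Reduce top mod 7: now compute (1/7).
Reached (1/7) = 1. Collecting the sign flips along the way, the symbol is +1.

1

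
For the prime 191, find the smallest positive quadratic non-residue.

7

(2/191) = +1, so 2 is a residue.
(3/191) = +1, so 3 is a residue.
(4/191) = +1, so 4 is a residue.
(5/191) = +1, so 5 is a residue.
(6/191) = +1, so 6 is a residue.
(7/191) = −1, so 7 is the smallest positive non-residue mod 191.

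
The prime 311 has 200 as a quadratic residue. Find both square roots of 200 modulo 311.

38, 273

Since 311 ≡ 3 (mod 4), a square root of 200 is 200^((311+1)/4) = 200^78 mod 311.
Repeated squaring: 200^2≡192, 200^4≡166, 200^8≡188, 200^16≡201, 200^32≡282, 200^64≡219 (mod 311).
200^78 = 200^(64+8+4+2) ≡ 273 (mod 311).
Check: 273² = 74529 ≡ 200 (mod 311). The two roots are 38 and 273.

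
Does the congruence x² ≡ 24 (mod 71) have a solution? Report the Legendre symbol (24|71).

1

Pull out 2^3: since 71 ≡ 7 (mod 8), (2/71) = +1, so (2/71)^3 = +1.
Reciprocity: 3 ≡ 3 and 71 ≡ 3 (mod 4), so (3/71) = −(71/3).
Reduce top mod 3: now compute (2/3).
Pull out 2: since 3 ≡ 3 (mod 8), (2/3) = -1.
Reached (1/3) = 1. Collecting the sign flips along the way, the symbol is +1.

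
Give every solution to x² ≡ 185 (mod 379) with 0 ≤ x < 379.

180, 199

Since 379 ≡ 3 (mod 4), a square root of 185 is 185^((379+1)/4) = 185^95 mod 379.
Repeated squaring: 185^2≡115, 185^4≡339, 185^8≡84, 185^16≡234, 185^32≡180, 185^64≡185 (mod 379).
185^95 = 185^(64+16+8+4+2+1) ≡ 180 (mod 379).
Check: 180² = 32400 ≡ 185 (mod 379). The two roots are 180 and 199.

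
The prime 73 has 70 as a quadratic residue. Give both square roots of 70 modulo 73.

73 ≡ 1 (mod 4), so we find a root by search.
Trying successive values, 17² = 289 ≡ 70 (mod 73). The other root is 73 − 17 = 56.

17, 56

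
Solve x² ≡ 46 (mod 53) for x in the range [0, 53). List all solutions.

53 ≡ 1 (mod 4), so we find a root by search.
Trying successive values, 24² = 576 ≡ 46 (mod 53). The other root is 53 − 24 = 29.

24, 29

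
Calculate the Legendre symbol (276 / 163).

First reduce: 276 ≡ 113 (mod 163).
Reciprocity: 113 ≡ 1 and 163 ≡ 3 (mod 4), so (113/163) = +(163/113).
Reduce top mod 113: now compute (50/113).
Pull out 2: since 113 ≡ 1 (mod 8), (2/113) = +1.
Reciprocity: 25 ≡ 1 and 113 ≡ 1 (mod 4), so (25/113) = +(113/25).
Reduce top mod 25: now compute (13/25).
Reciprocity: 13 ≡ 1 and 25 ≡ 1 (mod 4), so (13/25) = +(25/13).
Reduce top mod 13: now compute (12/13).
Pull out 2^2: since 13 ≡ 5 (mod 8), (2/13) = -1, so (2/13)^2 = +1.
Reciprocity: 3 ≡ 3 and 13 ≡ 1 (mod 4), so (3/13) = +(13/3).
Reduce top mod 3: now compute (1/3).
Reached (1/3) = 1. Collecting the sign flips along the way, the symbol is +1.

1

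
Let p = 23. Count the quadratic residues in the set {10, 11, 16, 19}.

(10/23) = -1 → non-residue.
(11/23) = -1 → non-residue.
(16/23) = +1 → QR.
(19/23) = -1 → non-residue.
Total quadratic residues among the 4: 1.

1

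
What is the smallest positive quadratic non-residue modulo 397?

2

(2/397) = −1, so 2 is the smallest positive non-residue mod 397.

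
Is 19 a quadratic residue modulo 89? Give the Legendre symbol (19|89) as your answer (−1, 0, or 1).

-1

Euler's criterion: (19/89) ≡ 19^44 (mod 89).
19^2 ≡ 5 (mod 89)
19^4 ≡ 25 (mod 89)
19^8 ≡ 2 (mod 89)
19^16 ≡ 4 (mod 89)
19^32 ≡ 16 (mod 89)
19^44 = 19^(32+8+4) ≡ 88 (mod 89).
Result is 88 ≡ −1, so (19/89) = −1.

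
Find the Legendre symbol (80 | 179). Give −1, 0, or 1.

Euler's criterion: (80/179) ≡ 80^89 (mod 179).
80^2 ≡ 135 (mod 179)
80^4 ≡ 146 (mod 179)
80^8 ≡ 15 (mod 179)
80^16 ≡ 46 (mod 179)
80^32 ≡ 147 (mod 179)
80^64 ≡ 129 (mod 179)
80^89 = 80^(64+16+8+1) ≡ 1 (mod 179).
Result is 1, so (80/179) = 1.

1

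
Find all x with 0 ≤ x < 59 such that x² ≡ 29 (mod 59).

Since 59 ≡ 3 (mod 4), a square root of 29 is 29^((59+1)/4) = 29^15 mod 59.
Repeated squaring: 29^2≡15, 29^4≡48, 29^8≡3 (mod 59).
29^15 = 29^(8+4+2+1) ≡ 41 (mod 59).
Check: 41² = 1681 ≡ 29 (mod 59). The two roots are 18 and 41.

18, 41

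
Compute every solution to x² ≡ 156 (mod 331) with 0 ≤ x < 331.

90, 241

Since 331 ≡ 3 (mod 4), a square root of 156 is 156^((331+1)/4) = 156^83 mod 331.
Repeated squaring: 156^2≡173, 156^4≡139, 156^8≡123, 156^16≡234, 156^32≡141, 156^64≡21 (mod 331).
156^83 = 156^(64+16+2+1) ≡ 241 (mod 331).
Check: 241² = 58081 ≡ 156 (mod 331). The two roots are 90 and 241.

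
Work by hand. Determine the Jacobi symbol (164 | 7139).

Pull out 2^2: since 7139 ≡ 3 (mod 8), (2/7139) = -1, so (2/7139)^2 = +1.
Reciprocity: 41 ≡ 1 and 7139 ≡ 3 (mod 4), so (41/7139) = +(7139/41).
Reduce top mod 41: now compute (5/41).
Reciprocity: 5 ≡ 1 and 41 ≡ 1 (mod 4), so (5/41) = +(41/5).
Reduce top mod 5: now compute (1/5).
Reached (1/5) = 1. Collecting the sign flips along the way, the symbol is +1.

1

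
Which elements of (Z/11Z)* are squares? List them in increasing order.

Square k = 1,…,5 (k and 11−k give the same square):
1²=1, 2²=4, 3²=9, 4²≡5, 5²≡3 (mod 11).
So the quadratic residues mod 11 are {1, 3, 4, 5, 9}.

1, 3, 4, 5, 9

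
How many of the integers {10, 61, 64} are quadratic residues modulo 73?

2

(10/73) = -1 → non-residue.
(61/73) = +1 → QR.
(64/73) = +1 → QR.
Total quadratic residues among the 3: 2.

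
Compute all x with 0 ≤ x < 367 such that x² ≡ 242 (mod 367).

Since 367 ≡ 3 (mod 4), a square root of 242 is 242^((367+1)/4) = 242^92 mod 367.
Repeated squaring: 242^2≡211, 242^4≡114, 242^8≡151, 242^16≡47, 242^32≡7, 242^64≡49 (mod 367).
242^92 = 242^(64+16+8+4) ≡ 135 (mod 367).
Check: 135² = 18225 ≡ 242 (mod 367). The two roots are 135 and 232.

135, 232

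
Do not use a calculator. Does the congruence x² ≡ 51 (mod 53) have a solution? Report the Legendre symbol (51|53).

Euler's criterion: (51/53) ≡ 51^26 (mod 53).
51^2 ≡ 4 (mod 53)
51^4 ≡ 16 (mod 53)
51^8 ≡ 44 (mod 53)
51^16 ≡ 28 (mod 53)
51^26 = 51^(16+8+2) ≡ 52 (mod 53).
Result is 52 ≡ −1, so (51/53) = −1.

-1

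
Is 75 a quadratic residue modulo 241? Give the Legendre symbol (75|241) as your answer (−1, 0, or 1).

1

Euler's criterion: (75/241) ≡ 75^120 (mod 241).
75^2 ≡ 82 (mod 241)
75^4 ≡ 217 (mod 241)
75^8 ≡ 94 (mod 241)
75^16 ≡ 160 (mod 241)
75^32 ≡ 54 (mod 241)
75^64 ≡ 24 (mod 241)
75^120 = 75^(64+32+16+8) ≡ 1 (mod 241).
Result is 1, so (75/241) = 1.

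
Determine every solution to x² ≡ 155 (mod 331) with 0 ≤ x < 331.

Since 331 ≡ 3 (mod 4), a square root of 155 is 155^((331+1)/4) = 155^83 mod 331.
Repeated squaring: 155^2≡193, 155^4≡177, 155^8≡215, 155^16≡216, 155^32≡316, 155^64≡225 (mod 331).
155^83 = 155^(64+16+2+1) ≡ 157 (mod 331).
Check: 157² = 24649 ≡ 155 (mod 331). The two roots are 157 and 174.

157, 174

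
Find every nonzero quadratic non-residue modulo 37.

2,5,6,8,13,14,15,17,18,19,20,22,23,24,29,31,32,35

Square k = 1,…,18 (k and 37−k give the same square):
1²=1, 2²=4, 3²=9, 4²=16, 5²=25, 6²=36, 7²≡12, 8²≡27, 9²≡7, 10²≡26, 11²≡10, 12²≡33, 13²≡21, 14²≡11, 15²≡3, 16²≡34, 17²≡30, 18²≡28 (mod 37).
The residues are {1, 3, 4, 7, 9, 10, 11, 12, 16, 21, 25, 26, 27, 28, 30, 33, 34, 36}; the non-residues are the remaining 18 nonzero classes.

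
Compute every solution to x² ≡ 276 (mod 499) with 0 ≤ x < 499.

224, 275

Since 499 ≡ 3 (mod 4), a square root of 276 is 276^((499+1)/4) = 276^125 mod 499.
Repeated squaring: 276^2≡328, 276^4≡299, 276^8≡80, 276^16≡412, 276^32≡84, 276^64≡70 (mod 499).
276^125 = 276^(64+32+16+8+4+1) ≡ 224 (mod 499).
Check: 224² = 50176 ≡ 276 (mod 499). The two roots are 224 and 275.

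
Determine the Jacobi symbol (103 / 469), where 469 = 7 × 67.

-1

Reciprocity: 103 ≡ 3 and 469 ≡ 1 (mod 4), so (103/469) = +(469/103).
Reduce top mod 103: now compute (57/103).
Reciprocity: 57 ≡ 1 and 103 ≡ 3 (mod 4), so (57/103) = +(103/57).
Reduce top mod 57: now compute (46/57).
Pull out 2: since 57 ≡ 1 (mod 8), (2/57) = +1.
Reciprocity: 23 ≡ 3 and 57 ≡ 1 (mod 4), so (23/57) = +(57/23).
Reduce top mod 23: now compute (11/23).
Reciprocity: 11 ≡ 3 and 23 ≡ 3 (mod 4), so (11/23) = −(23/11).
Reduce top mod 11: now compute (1/11).
Reached (1/11) = 1. Collecting the sign flips along the way, the symbol is -1.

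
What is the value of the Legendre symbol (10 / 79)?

1

Euler's criterion: (10/79) ≡ 10^39 (mod 79).
10^2 ≡ 21 (mod 79)
10^4 ≡ 46 (mod 79)
10^8 ≡ 62 (mod 79)
10^16 ≡ 52 (mod 79)
10^32 ≡ 18 (mod 79)
10^39 = 10^(32+4+2+1) ≡ 1 (mod 79).
Result is 1, so (10/79) = 1.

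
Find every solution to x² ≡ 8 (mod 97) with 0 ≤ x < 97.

28, 69

97 ≡ 1 (mod 4), so we find a root by search.
Trying successive values, 28² = 784 ≡ 8 (mod 97). The other root is 97 − 28 = 69.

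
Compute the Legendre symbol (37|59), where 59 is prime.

Reciprocity: 37 ≡ 1 and 59 ≡ 3 (mod 4), so (37/59) = +(59/37).
Reduce top mod 37: now compute (22/37).
Pull out 2: since 37 ≡ 5 (mod 8), (2/37) = -1.
Reciprocity: 11 ≡ 3 and 37 ≡ 1 (mod 4), so (11/37) = +(37/11).
Reduce top mod 11: now compute (4/11).
Pull out 2^2: since 11 ≡ 3 (mod 8), (2/11) = -1, so (2/11)^2 = +1.
Reached (1/11) = 1. Collecting the sign flips along the way, the symbol is -1.

-1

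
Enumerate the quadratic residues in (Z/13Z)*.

1 3 4 9 10 12

Square k = 1,…,6 (k and 13−k give the same square):
1²=1, 2²=4, 3²=9, 4²≡3, 5²≡12, 6²≡10 (mod 13).
So the quadratic residues mod 13 are {1, 3, 4, 9, 10, 12}.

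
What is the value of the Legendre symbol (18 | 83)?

Pull out 2: since 83 ≡ 3 (mod 8), (2/83) = -1.
Reciprocity: 9 ≡ 1 and 83 ≡ 3 (mod 4), so (9/83) = +(83/9).
Reduce top mod 9: now compute (2/9).
Pull out 2: since 9 ≡ 1 (mod 8), (2/9) = +1.
Reached (1/9) = 1. Collecting the sign flips along the way, the symbol is -1.

-1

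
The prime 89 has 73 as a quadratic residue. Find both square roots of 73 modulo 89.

89 ≡ 1 (mod 4), so we find a root by search.
Trying successive values, 42² = 1764 ≡ 73 (mod 89). The other root is 89 − 42 = 47.

42, 47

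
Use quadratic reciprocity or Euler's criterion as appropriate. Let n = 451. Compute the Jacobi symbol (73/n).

-1

Reciprocity: 73 ≡ 1 and 451 ≡ 3 (mod 4), so (73/451) = +(451/73).
Reduce top mod 73: now compute (13/73).
Reciprocity: 13 ≡ 1 and 73 ≡ 1 (mod 4), so (13/73) = +(73/13).
Reduce top mod 13: now compute (8/13).
Pull out 2^3: since 13 ≡ 5 (mod 8), (2/13) = -1, so (2/13)^3 = -1.
Reached (1/13) = 1. Collecting the sign flips along the way, the symbol is -1.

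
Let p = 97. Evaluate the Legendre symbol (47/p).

Reciprocity: 47 ≡ 3 and 97 ≡ 1 (mod 4), so (47/97) = +(97/47).
Reduce top mod 47: now compute (3/47).
Reciprocity: 3 ≡ 3 and 47 ≡ 3 (mod 4), so (3/47) = −(47/3).
Reduce top mod 3: now compute (2/3).
Pull out 2: since 3 ≡ 3 (mod 8), (2/3) = -1.
Reached (1/3) = 1. Collecting the sign flips along the way, the symbol is +1.

1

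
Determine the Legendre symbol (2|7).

Pull out 2: since 7 ≡ 7 (mod 8), (2/7) = +1.
Reached (1/7) = 1. Collecting the sign flips along the way, the symbol is +1.

1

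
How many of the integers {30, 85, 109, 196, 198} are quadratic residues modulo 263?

3

(30/263) = -1 → non-residue.
(85/263) = -1 → non-residue.
(109/263) = +1 → QR.
(196/263) = +1 → QR.
(198/263) = +1 → QR.
Total quadratic residues among the 5: 3.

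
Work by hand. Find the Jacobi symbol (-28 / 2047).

-1

First reduce: -28 ≡ 2019 (mod 2047).
Reciprocity: 2019 ≡ 3 and 2047 ≡ 3 (mod 4), so (2019/2047) = −(2047/2019).
Reduce top mod 2019: now compute (28/2019).
Pull out 2^2: since 2019 ≡ 3 (mod 8), (2/2019) = -1, so (2/2019)^2 = +1.
Reciprocity: 7 ≡ 3 and 2019 ≡ 3 (mod 4), so (7/2019) = −(2019/7).
Reduce top mod 7: now compute (3/7).
Reciprocity: 3 ≡ 3 and 7 ≡ 3 (mod 4), so (3/7) = −(7/3).
Reduce top mod 3: now compute (1/3).
Reached (1/3) = 1. Collecting the sign flips along the way, the symbol is -1.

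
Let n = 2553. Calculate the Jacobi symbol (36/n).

0

Pull out 2^2: since 2553 ≡ 1 (mod 8), (2/2553) = +1, so (2/2553)^2 = +1.
Reciprocity: 9 ≡ 1 and 2553 ≡ 1 (mod 4), so (9/2553) = +(2553/9).
Reduce top mod 9: now compute (6/9).
Pull out 2: since 9 ≡ 1 (mod 8), (2/9) = +1.
Reciprocity: 3 ≡ 3 and 9 ≡ 1 (mod 4), so (3/9) = +(9/3).
Reduce top mod 3: now compute (0/3).
Top reduces to 0: gcd > 1, so the symbol is 0.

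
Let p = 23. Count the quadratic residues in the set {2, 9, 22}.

2

(2/23) = +1 → QR.
(9/23) = +1 → QR.
(22/23) = -1 → non-residue.
Total quadratic residues among the 3: 2.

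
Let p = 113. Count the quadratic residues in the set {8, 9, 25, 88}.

(8/113) = +1 → QR.
(9/113) = +1 → QR.
(25/113) = +1 → QR.
(88/113) = +1 → QR.
Total quadratic residues among the 4: 4.

4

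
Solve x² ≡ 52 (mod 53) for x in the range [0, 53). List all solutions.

23, 30

53 ≡ 1 (mod 4), so we find a root by search.
Trying successive values, 23² = 529 ≡ 52 (mod 53). The other root is 53 − 23 = 30.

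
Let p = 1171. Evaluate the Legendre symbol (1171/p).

0

First reduce: 1171 ≡ 0 (mod 1171).
Top reduces to 0: gcd > 1, so the symbol is 0.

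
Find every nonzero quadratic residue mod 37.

1, 3, 4, 7, 9, 10, 11, 12, 16, 21, 25, 26, 27, 28, 30, 33, 34, 36

Square k = 1,…,18 (k and 37−k give the same square):
1²=1, 2²=4, 3²=9, 4²=16, 5²=25, 6²=36, 7²≡12, 8²≡27, 9²≡7, 10²≡26, 11²≡10, 12²≡33, 13²≡21, 14²≡11, 15²≡3, 16²≡34, 17²≡30, 18²≡28 (mod 37).
So the quadratic residues mod 37 are {1, 3, 4, 7, 9, 10, 11, 12, 16, 21, 25, 26, 27, 28, 30, 33, 34, 36}.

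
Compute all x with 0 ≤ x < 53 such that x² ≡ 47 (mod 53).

53 ≡ 1 (mod 4), so we find a root by search.
Trying successive values, 10² = 100 ≡ 47 (mod 53). The other root is 53 − 10 = 43.

10, 43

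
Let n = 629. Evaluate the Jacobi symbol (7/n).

Reciprocity: 7 ≡ 3 and 629 ≡ 1 (mod 4), so (7/629) = +(629/7).
Reduce top mod 7: now compute (6/7).
Pull out 2: since 7 ≡ 7 (mod 8), (2/7) = +1.
Reciprocity: 3 ≡ 3 and 7 ≡ 3 (mod 4), so (3/7) = −(7/3).
Reduce top mod 3: now compute (1/3).
Reached (1/3) = 1. Collecting the sign flips along the way, the symbol is -1.

-1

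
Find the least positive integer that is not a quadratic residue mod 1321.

(2/1321) = +1, so 2 is a residue.
(3/1321) = +1, so 3 is a residue.
(4/1321) = +1, so 4 is a residue.
(5/1321) = +1, so 5 is a residue.
(6/1321) = +1, so 6 is a residue.
(7/1321) = −1, so 7 is the smallest positive non-residue mod 1321.

7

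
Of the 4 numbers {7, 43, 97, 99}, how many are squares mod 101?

2

(7/101) = -1 → non-residue.
(43/101) = +1 → QR.
(97/101) = +1 → QR.
(99/101) = -1 → non-residue.
Total quadratic residues among the 4: 2.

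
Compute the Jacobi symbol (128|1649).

1

Pull out 2^7: since 1649 ≡ 1 (mod 8), (2/1649) = +1, so (2/1649)^7 = +1.
Reached (1/1649) = 1. Collecting the sign flips along the way, the symbol is +1.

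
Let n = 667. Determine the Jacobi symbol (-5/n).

1

First reduce: -5 ≡ 662 (mod 667).
Pull out 2: since 667 ≡ 3 (mod 8), (2/667) = -1.
Reciprocity: 331 ≡ 3 and 667 ≡ 3 (mod 4), so (331/667) = −(667/331).
Reduce top mod 331: now compute (5/331).
Reciprocity: 5 ≡ 1 and 331 ≡ 3 (mod 4), so (5/331) = +(331/5).
Reduce top mod 5: now compute (1/5).
Reached (1/5) = 1. Collecting the sign flips along the way, the symbol is +1.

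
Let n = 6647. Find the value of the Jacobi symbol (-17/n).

0

First reduce: -17 ≡ 6630 (mod 6647).
Pull out 2: since 6647 ≡ 7 (mod 8), (2/6647) = +1.
Reciprocity: 3315 ≡ 3 and 6647 ≡ 3 (mod 4), so (3315/6647) = −(6647/3315).
Reduce top mod 3315: now compute (17/3315).
Reciprocity: 17 ≡ 1 and 3315 ≡ 3 (mod 4), so (17/3315) = +(3315/17).
Reduce top mod 17: now compute (0/17).
Top reduces to 0: gcd > 1, so the symbol is 0.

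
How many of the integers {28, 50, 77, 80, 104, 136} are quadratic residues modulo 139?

4

(28/139) = +1 → QR.
(50/139) = -1 → non-residue.
(77/139) = +1 → QR.
(80/139) = +1 → QR.
(104/139) = -1 → non-residue.
(136/139) = +1 → QR.
Total quadratic residues among the 6: 4.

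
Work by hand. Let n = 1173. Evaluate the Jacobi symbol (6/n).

Pull out 2: since 1173 ≡ 5 (mod 8), (2/1173) = -1.
Reciprocity: 3 ≡ 3 and 1173 ≡ 1 (mod 4), so (3/1173) = +(1173/3).
Reduce top mod 3: now compute (0/3).
Top reduces to 0: gcd > 1, so the symbol is 0.

0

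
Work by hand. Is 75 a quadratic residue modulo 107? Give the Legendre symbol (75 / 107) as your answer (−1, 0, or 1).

Reciprocity: 75 ≡ 3 and 107 ≡ 3 (mod 4), so (75/107) = −(107/75).
Reduce top mod 75: now compute (32/75).
Pull out 2^5: since 75 ≡ 3 (mod 8), (2/75) = -1, so (2/75)^5 = -1.
Reached (1/75) = 1. Collecting the sign flips along the way, the symbol is +1.

1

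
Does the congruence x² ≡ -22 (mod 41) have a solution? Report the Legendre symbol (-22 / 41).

First reduce: -22 ≡ 19 (mod 41).
Reciprocity: 19 ≡ 3 and 41 ≡ 1 (mod 4), so (19/41) = +(41/19).
Reduce top mod 19: now compute (3/19).
Reciprocity: 3 ≡ 3 and 19 ≡ 3 (mod 4), so (3/19) = −(19/3).
Reduce top mod 3: now compute (1/3).
Reached (1/3) = 1. Collecting the sign flips along the way, the symbol is -1.

-1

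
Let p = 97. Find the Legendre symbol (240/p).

-1

First reduce: 240 ≡ 46 (mod 97).
Pull out 2: since 97 ≡ 1 (mod 8), (2/97) = +1.
Reciprocity: 23 ≡ 3 and 97 ≡ 1 (mod 4), so (23/97) = +(97/23).
Reduce top mod 23: now compute (5/23).
Reciprocity: 5 ≡ 1 and 23 ≡ 3 (mod 4), so (5/23) = +(23/5).
Reduce top mod 5: now compute (3/5).
Reciprocity: 3 ≡ 3 and 5 ≡ 1 (mod 4), so (3/5) = +(5/3).
Reduce top mod 3: now compute (2/3).
Pull out 2: since 3 ≡ 3 (mod 8), (2/3) = -1.
Reached (1/3) = 1. Collecting the sign flips along the way, the symbol is -1.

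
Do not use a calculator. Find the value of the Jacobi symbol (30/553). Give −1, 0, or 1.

-1

Pull out 2: since 553 ≡ 1 (mod 8), (2/553) = +1.
Reciprocity: 15 ≡ 3 and 553 ≡ 1 (mod 4), so (15/553) = +(553/15).
Reduce top mod 15: now compute (13/15).
Reciprocity: 13 ≡ 1 and 15 ≡ 3 (mod 4), so (13/15) = +(15/13).
Reduce top mod 13: now compute (2/13).
Pull out 2: since 13 ≡ 5 (mod 8), (2/13) = -1.
Reached (1/13) = 1. Collecting the sign flips along the way, the symbol is -1.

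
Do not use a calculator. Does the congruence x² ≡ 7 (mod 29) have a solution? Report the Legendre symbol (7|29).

1

Euler's criterion: (7/29) ≡ 7^14 (mod 29).
7^2 ≡ 20 (mod 29)
7^4 ≡ 23 (mod 29)
7^8 ≡ 7 (mod 29)
7^14 = 7^(8+4+2) ≡ 1 (mod 29).
Result is 1, so (7/29) = 1.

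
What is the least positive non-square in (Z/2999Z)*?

(2/2999) = +1, so 2 is a residue.
(3/2999) = +1, so 3 is a residue.
(4/2999) = +1, so 4 is a residue.
(5/2999) = +1, so 5 is a residue.
(6/2999) = +1, so 6 is a residue.
(7/2999) = +1, so 7 is a residue.
(8/2999) = +1, so 8 is a residue.
(9/2999) = +1, so 9 is a residue.
(10/2999) = +1, so 10 is a residue.
(11/2999) = +1, so 11 is a residue.
(12/2999) = +1, so 12 is a residue.
(13/2999) = +1, so 13 is a residue.
(14/2999) = +1, so 14 is a residue.
(15/2999) = +1, so 15 is a residue.
(16/2999) = +1, so 16 is a residue.
(17/2999) = −1, so 17 is the smallest positive non-residue mod 2999.

17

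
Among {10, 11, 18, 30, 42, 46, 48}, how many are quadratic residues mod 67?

1

(10/67) = +1 → QR.
(11/67) = -1 → non-residue.
(18/67) = -1 → non-residue.
(30/67) = -1 → non-residue.
(42/67) = -1 → non-residue.
(46/67) = -1 → non-residue.
(48/67) = -1 → non-residue.
Total quadratic residues among the 7: 1.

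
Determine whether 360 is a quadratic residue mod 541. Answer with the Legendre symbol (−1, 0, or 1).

-1

Pull out 2^3: since 541 ≡ 5 (mod 8), (2/541) = -1, so (2/541)^3 = -1.
Reciprocity: 45 ≡ 1 and 541 ≡ 1 (mod 4), so (45/541) = +(541/45).
Reduce top mod 45: now compute (1/45).
Reached (1/45) = 1. Collecting the sign flips along the way, the symbol is -1.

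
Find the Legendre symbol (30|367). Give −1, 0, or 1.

1

Euler's criterion: (30/367) ≡ 30^183 (mod 367).
30^2 ≡ 166 (mod 367)
30^4 ≡ 31 (mod 367)
30^8 ≡ 227 (mod 367)
30^16 ≡ 149 (mod 367)
30^32 ≡ 181 (mod 367)
30^64 ≡ 98 (mod 367)
30^128 ≡ 62 (mod 367)
30^183 = 30^(128+32+16+4+2+1) ≡ 1 (mod 367).
Result is 1, so (30/367) = 1.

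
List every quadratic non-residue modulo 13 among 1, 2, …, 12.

Square k = 1,…,6 (k and 13−k give the same square):
1²=1, 2²=4, 3²=9, 4²≡3, 5²≡12, 6²≡10 (mod 13).
The residues are {1, 3, 4, 9, 10, 12}; the non-residues are the remaining 6 nonzero classes.

2, 5, 6, 7, 8, 11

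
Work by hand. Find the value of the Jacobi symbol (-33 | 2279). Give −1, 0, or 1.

-1

First reduce: -33 ≡ 2246 (mod 2279).
Pull out 2: since 2279 ≡ 7 (mod 8), (2/2279) = +1.
Reciprocity: 1123 ≡ 3 and 2279 ≡ 3 (mod 4), so (1123/2279) = −(2279/1123).
Reduce top mod 1123: now compute (33/1123).
Reciprocity: 33 ≡ 1 and 1123 ≡ 3 (mod 4), so (33/1123) = +(1123/33).
Reduce top mod 33: now compute (1/33).
Reached (1/33) = 1. Collecting the sign flips along the way, the symbol is -1.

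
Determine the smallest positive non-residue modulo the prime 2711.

7

(2/2711) = +1, so 2 is a residue.
(3/2711) = +1, so 3 is a residue.
(4/2711) = +1, so 4 is a residue.
(5/2711) = +1, so 5 is a residue.
(6/2711) = +1, so 6 is a residue.
(7/2711) = −1, so 7 is the smallest positive non-residue mod 2711.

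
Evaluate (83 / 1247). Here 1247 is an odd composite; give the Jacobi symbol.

1

Reciprocity: 83 ≡ 3 and 1247 ≡ 3 (mod 4), so (83/1247) = −(1247/83).
Reduce top mod 83: now compute (2/83).
Pull out 2: since 83 ≡ 3 (mod 8), (2/83) = -1.
Reached (1/83) = 1. Collecting the sign flips along the way, the symbol is +1.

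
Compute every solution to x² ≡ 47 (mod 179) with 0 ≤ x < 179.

88, 91

Since 179 ≡ 3 (mod 4), a square root of 47 is 47^((179+1)/4) = 47^45 mod 179.
Repeated squaring: 47^2≡61, 47^4≡141, 47^8≡12, 47^16≡144, 47^32≡151 (mod 179).
47^45 = 47^(32+8+4+1) ≡ 88 (mod 179).
Check: 88² = 7744 ≡ 47 (mod 179). The two roots are 88 and 91.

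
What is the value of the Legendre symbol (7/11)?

Euler's criterion: (7/11) ≡ 7^5 (mod 11).
7^2 ≡ 5 (mod 11)
7^4 ≡ 3 (mod 11)
7^5 = 7^(4+1) ≡ 10 (mod 11).
Result is 10 ≡ −1, so (7/11) = −1.

-1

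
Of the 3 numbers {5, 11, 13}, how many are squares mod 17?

(5/17) = -1 → non-residue.
(11/17) = -1 → non-residue.
(13/17) = +1 → QR.
Total quadratic residues among the 3: 1.

1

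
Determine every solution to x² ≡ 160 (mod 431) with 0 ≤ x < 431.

84, 347

Since 431 ≡ 3 (mod 4), a square root of 160 is 160^((431+1)/4) = 160^108 mod 431.
Repeated squaring: 160^2≡171, 160^4≡364, 160^8≡179, 160^16≡147, 160^32≡59, 160^64≡33 (mod 431).
160^108 = 160^(64+32+8+4) ≡ 347 (mod 431).
Check: 347² = 120409 ≡ 160 (mod 431). The two roots are 84 and 347.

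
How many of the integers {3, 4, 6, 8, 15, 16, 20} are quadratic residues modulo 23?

5

(3/23) = +1 → QR.
(4/23) = +1 → QR.
(6/23) = +1 → QR.
(8/23) = +1 → QR.
(15/23) = -1 → non-residue.
(16/23) = +1 → QR.
(20/23) = -1 → non-residue.
Total quadratic residues among the 7: 5.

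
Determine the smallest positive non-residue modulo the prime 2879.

7

(2/2879) = +1, so 2 is a residue.
(3/2879) = +1, so 3 is a residue.
(4/2879) = +1, so 4 is a residue.
(5/2879) = +1, so 5 is a residue.
(6/2879) = +1, so 6 is a residue.
(7/2879) = −1, so 7 is the smallest positive non-residue mod 2879.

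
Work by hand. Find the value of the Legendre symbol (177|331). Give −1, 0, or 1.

Euler's criterion: (177/331) ≡ 177^165 (mod 331).
177^2 ≡ 215 (mod 331)
177^4 ≡ 216 (mod 331)
177^8 ≡ 316 (mod 331)
177^16 ≡ 225 (mod 331)
177^32 ≡ 313 (mod 331)
177^64 ≡ 324 (mod 331)
177^128 ≡ 49 (mod 331)
177^165 = 177^(128+32+4+1) ≡ 1 (mod 331).
Result is 1, so (177/331) = 1.

1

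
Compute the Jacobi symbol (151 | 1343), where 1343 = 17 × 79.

1

Reciprocity: 151 ≡ 3 and 1343 ≡ 3 (mod 4), so (151/1343) = −(1343/151).
Reduce top mod 151: now compute (135/151).
Reciprocity: 135 ≡ 3 and 151 ≡ 3 (mod 4), so (135/151) = −(151/135).
Reduce top mod 135: now compute (16/135).
Pull out 2^4: since 135 ≡ 7 (mod 8), (2/135) = +1, so (2/135)^4 = +1.
Reached (1/135) = 1. Collecting the sign flips along the way, the symbol is +1.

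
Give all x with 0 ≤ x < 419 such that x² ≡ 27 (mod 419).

87, 332

Since 419 ≡ 3 (mod 4), a square root of 27 is 27^((419+1)/4) = 27^105 mod 419.
Repeated squaring: 27^2≡310, 27^4≡149, 27^8≡413, 27^16≡36, 27^32≡39, 27^64≡264 (mod 419).
27^105 = 27^(64+32+8+1) ≡ 87 (mod 419).
Check: 87² = 7569 ≡ 27 (mod 419). The two roots are 87 and 332.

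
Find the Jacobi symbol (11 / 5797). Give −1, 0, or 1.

Reciprocity: 11 ≡ 3 and 5797 ≡ 1 (mod 4), so (11/5797) = +(5797/11).
Reduce top mod 11: now compute (0/11).
Top reduces to 0: gcd > 1, so the symbol is 0.

0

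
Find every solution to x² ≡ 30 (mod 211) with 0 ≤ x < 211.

36, 175

Since 211 ≡ 3 (mod 4), a square root of 30 is 30^((211+1)/4) = 30^53 mod 211.
Repeated squaring: 30^2≡56, 30^4≡182, 30^8≡208, 30^16≡9, 30^32≡81 (mod 211).
30^53 = 30^(32+16+4+1) ≡ 36 (mod 211).
Check: 36² = 1296 ≡ 30 (mod 211). The two roots are 36 and 175.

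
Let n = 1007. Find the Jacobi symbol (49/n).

Reciprocity: 49 ≡ 1 and 1007 ≡ 3 (mod 4), so (49/1007) = +(1007/49).
Reduce top mod 49: now compute (27/49).
Reciprocity: 27 ≡ 3 and 49 ≡ 1 (mod 4), so (27/49) = +(49/27).
Reduce top mod 27: now compute (22/27).
Pull out 2: since 27 ≡ 3 (mod 8), (2/27) = -1.
Reciprocity: 11 ≡ 3 and 27 ≡ 3 (mod 4), so (11/27) = −(27/11).
Reduce top mod 11: now compute (5/11).
Reciprocity: 5 ≡ 1 and 11 ≡ 3 (mod 4), so (5/11) = +(11/5).
Reduce top mod 5: now compute (1/5).
Reached (1/5) = 1. Collecting the sign flips along the way, the symbol is +1.

1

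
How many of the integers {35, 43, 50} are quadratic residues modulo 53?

1

(35/53) = -1 → non-residue.
(43/53) = +1 → QR.
(50/53) = -1 → non-residue.
Total quadratic residues among the 3: 1.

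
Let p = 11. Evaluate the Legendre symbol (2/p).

Pull out 2: since 11 ≡ 3 (mod 8), (2/11) = -1.
Reached (1/11) = 1. Collecting the sign flips along the way, the symbol is -1.

-1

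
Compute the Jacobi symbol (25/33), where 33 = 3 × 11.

Reciprocity: 25 ≡ 1 and 33 ≡ 1 (mod 4), so (25/33) = +(33/25).
Reduce top mod 25: now compute (8/25).
Pull out 2^3: since 25 ≡ 1 (mod 8), (2/25) = +1, so (2/25)^3 = +1.
Reached (1/25) = 1. Collecting the sign flips along the way, the symbol is +1.

1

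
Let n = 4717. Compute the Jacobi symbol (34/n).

Pull out 2: since 4717 ≡ 5 (mod 8), (2/4717) = -1.
Reciprocity: 17 ≡ 1 and 4717 ≡ 1 (mod 4), so (17/4717) = +(4717/17).
Reduce top mod 17: now compute (8/17).
Pull out 2^3: since 17 ≡ 1 (mod 8), (2/17) = +1, so (2/17)^3 = +1.
Reached (1/17) = 1. Collecting the sign flips along the way, the symbol is -1.

-1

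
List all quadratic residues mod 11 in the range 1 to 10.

Square k = 1,…,5 (k and 11−k give the same square):
1²=1, 2²=4, 3²=9, 4²≡5, 5²≡3 (mod 11).
So the quadratic residues mod 11 are {1, 3, 4, 5, 9}.

1 3 4 5 9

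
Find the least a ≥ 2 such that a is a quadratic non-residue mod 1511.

11

(2/1511) = +1, so 2 is a residue.
(3/1511) = +1, so 3 is a residue.
(4/1511) = +1, so 4 is a residue.
(5/1511) = +1, so 5 is a residue.
(6/1511) = +1, so 6 is a residue.
(7/1511) = +1, so 7 is a residue.
(8/1511) = +1, so 8 is a residue.
(9/1511) = +1, so 9 is a residue.
(10/1511) = +1, so 10 is a residue.
(11/1511) = −1, so 11 is the smallest positive non-residue mod 1511.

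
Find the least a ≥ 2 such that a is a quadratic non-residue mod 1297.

5

(2/1297) = +1, so 2 is a residue.
(3/1297) = +1, so 3 is a residue.
(4/1297) = +1, so 4 is a residue.
(5/1297) = −1, so 5 is the smallest positive non-residue mod 1297.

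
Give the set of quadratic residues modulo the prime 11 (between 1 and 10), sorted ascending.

Square k = 1,…,5 (k and 11−k give the same square):
1²=1, 2²=4, 3²=9, 4²≡5, 5²≡3 (mod 11).
So the quadratic residues mod 11 are {1, 3, 4, 5, 9}.

1 3 4 5 9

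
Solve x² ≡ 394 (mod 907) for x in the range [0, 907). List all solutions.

203, 704

Since 907 ≡ 3 (mod 4), a square root of 394 is 394^((907+1)/4) = 394^227 mod 907.
Repeated squaring: 394^2≡139, 394^4≡274, 394^8≡702, 394^16≡303, 394^32≡202, 394^64≡896, 394^128≡121 (mod 907).
394^227 = 394^(128+64+32+2+1) ≡ 203 (mod 907).
Check: 203² = 41209 ≡ 394 (mod 907). The two roots are 203 and 704.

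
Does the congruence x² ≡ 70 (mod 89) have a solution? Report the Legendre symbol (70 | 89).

-1

Euler's criterion: (70/89) ≡ 70^44 (mod 89).
70^2 ≡ 5 (mod 89)
70^4 ≡ 25 (mod 89)
70^8 ≡ 2 (mod 89)
70^16 ≡ 4 (mod 89)
70^32 ≡ 16 (mod 89)
70^44 = 70^(32+8+4) ≡ 88 (mod 89).
Result is 88 ≡ −1, so (70/89) = −1.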